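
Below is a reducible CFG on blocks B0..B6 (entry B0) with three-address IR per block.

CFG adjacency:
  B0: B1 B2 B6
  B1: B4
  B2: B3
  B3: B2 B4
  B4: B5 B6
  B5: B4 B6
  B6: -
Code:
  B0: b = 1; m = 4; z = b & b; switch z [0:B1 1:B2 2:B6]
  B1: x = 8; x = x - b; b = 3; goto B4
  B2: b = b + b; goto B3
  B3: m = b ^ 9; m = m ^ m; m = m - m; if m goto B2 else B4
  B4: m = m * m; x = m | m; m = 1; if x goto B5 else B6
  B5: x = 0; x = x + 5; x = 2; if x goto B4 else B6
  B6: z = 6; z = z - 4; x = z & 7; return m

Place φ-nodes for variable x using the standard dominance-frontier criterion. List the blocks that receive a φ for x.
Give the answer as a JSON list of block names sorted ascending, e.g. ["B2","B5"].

idom tree: B1←B0 B2←B0 B3←B2 B4←B0 B5←B4 B6←B0
Dom∩ at merges:
  B2: preds {B0,B3}: {B0} ∩ {B0,B2,B3} = {B0}; idom=B0
  B4: preds {B1,B3,B5}: {B0,B1} ∩ {B0,B2,B3} ∩ {B0,B4,B5} = {B0}; idom=B0
  B6: preds {B0,B4,B5}: {B0} ∩ {B0,B4} ∩ {B0,B4,B5} = {B0}; idom=B0

DF walk-up:
  B2←B0: walk · to B0
  B2←B3: walk B3→B2 to B0
  B4←B1: walk B1 to B0
  B4←B3: walk B3→B2 to B0
  B4←B5: walk B5→B4 to B0
  B6←B0: walk · to B0
  B6←B4: walk B4 to B0
  B6←B5: walk B5→B4 to B0
  DF(B0)=∅
  DF(B1)={B4}
  DF(B2)={B2,B4}
  DF(B3)={B2,B4}
  DF(B4)={B4,B6}
  DF(B5)={B4,B6}
  DF(B6)=∅

φ for x: defs {B1,B4,B5,B6}
  DF⁺ = {B4,B6}

Answer: ["B4", "B6"]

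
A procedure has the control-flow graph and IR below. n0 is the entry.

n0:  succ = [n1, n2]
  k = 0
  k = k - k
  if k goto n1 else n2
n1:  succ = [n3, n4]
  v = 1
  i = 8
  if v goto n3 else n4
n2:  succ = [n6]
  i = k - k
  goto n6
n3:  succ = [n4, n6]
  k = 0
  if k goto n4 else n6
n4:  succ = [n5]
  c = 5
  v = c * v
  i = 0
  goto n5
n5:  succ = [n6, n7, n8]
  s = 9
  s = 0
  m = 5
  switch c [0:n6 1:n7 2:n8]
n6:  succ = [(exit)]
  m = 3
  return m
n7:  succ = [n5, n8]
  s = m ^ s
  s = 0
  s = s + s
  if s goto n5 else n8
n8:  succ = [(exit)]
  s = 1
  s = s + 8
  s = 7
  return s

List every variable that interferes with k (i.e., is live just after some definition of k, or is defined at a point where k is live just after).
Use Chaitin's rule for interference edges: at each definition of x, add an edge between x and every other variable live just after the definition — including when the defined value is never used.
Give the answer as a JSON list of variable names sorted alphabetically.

Per-block:
  n0: {k} / ∅
  n1: {i,v} / ∅
  n2: {i} / {k}
  n3: {k} / ∅
  n4: {c,i,v} / {v}
  n5: {m,s} / {c}
  n6: {m} / ∅
  n7: {s} / {m,s}
  n8: {s} / ∅

Liveness:
  n0: in=∅ out={k}
  n1: in=∅ out={v}
  n2: in={k} out=∅
  n3: in={v} out={v}
  n4: in={v} out={c}
  n5: in={c} out={c,m,s}
  n6: in=∅ out=∅
  n7: in={c,m,s} out={c}
  n8: in=∅ out=∅

Conflict graph:
  c — {i,m,s,v}
  i — {c,v}
  k — {v}
  m — {c,s}
  s — {c,m}
  v — {c,i,k}

N(k) = ["v"]

Answer: ["v"]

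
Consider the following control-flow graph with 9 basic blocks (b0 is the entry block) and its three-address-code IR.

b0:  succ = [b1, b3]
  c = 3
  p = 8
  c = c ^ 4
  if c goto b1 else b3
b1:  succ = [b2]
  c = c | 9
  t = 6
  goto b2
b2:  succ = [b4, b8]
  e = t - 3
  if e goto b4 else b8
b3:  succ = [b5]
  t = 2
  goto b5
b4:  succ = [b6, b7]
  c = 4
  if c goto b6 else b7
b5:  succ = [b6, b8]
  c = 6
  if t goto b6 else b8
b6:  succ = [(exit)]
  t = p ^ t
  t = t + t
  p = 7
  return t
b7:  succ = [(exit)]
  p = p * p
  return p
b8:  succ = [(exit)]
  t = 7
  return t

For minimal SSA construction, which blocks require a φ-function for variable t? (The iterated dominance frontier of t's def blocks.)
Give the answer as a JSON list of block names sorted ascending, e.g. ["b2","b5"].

Answer: ["b6", "b8"]

Analysis:
idom tree: b1←b0 b2←b1 b3←b0 b4←b2 b5←b3 b6←b0 b7←b4 b8←b0
Dom∩ at merges:
  b6: preds {b4,b5}: {b0,b1,b2,b4} ∩ {b0,b3,b5} = {b0}; idom=b0
  b8: preds {b2,b5}: {b0,b1,b2} ∩ {b0,b3,b5} = {b0}; idom=b0

DF walk-up:
  b6←b4: walk b4→b2→b1 to b0
  b6←b5: walk b5→b3 to b0
  b8←b2: walk b2→b1 to b0
  b8←b5: walk b5→b3 to b0
  DF(b0)=∅
  DF(b1)={b6,b8}
  DF(b2)={b6,b8}
  DF(b3)={b6,b8}
  DF(b4)={b6}
  DF(b5)={b6,b8}
  DF(b6)=∅
  DF(b7)=∅
  DF(b8)=∅

φ for t: defs {b1,b3,b6,b8}
  DF⁺ = {b6,b8}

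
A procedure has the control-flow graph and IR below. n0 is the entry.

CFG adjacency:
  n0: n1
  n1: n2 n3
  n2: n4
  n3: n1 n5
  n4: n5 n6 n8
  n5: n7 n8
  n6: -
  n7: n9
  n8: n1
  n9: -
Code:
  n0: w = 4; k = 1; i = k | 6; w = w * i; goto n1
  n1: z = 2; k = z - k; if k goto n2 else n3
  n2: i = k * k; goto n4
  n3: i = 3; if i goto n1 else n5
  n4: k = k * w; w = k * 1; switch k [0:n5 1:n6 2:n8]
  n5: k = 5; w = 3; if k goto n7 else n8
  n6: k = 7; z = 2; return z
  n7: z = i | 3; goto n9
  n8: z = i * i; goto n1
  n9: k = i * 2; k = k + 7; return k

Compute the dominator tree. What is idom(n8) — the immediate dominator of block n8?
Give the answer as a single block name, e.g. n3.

idom tree: n1←n0 n2←n1 n3←n1 n4←n2 n5←n1 n6←n4 n7←n5 n8←n1 n9←n7
Join-block Dom:
  n1: preds {n0,n3,n8}: {n0} ∩ {n0,n1,n3} ∩ {n0,n1,n8} = {n0}; idom=n0
  n5: preds {n3,n4}: {n0,n1,n3} ∩ {n0,n1,n2,n4} = {n0,n1}; idom=n1
  n8: preds {n4,n5}: {n0,n1,n2,n4} ∩ {n0,n1,n5} = {n0,n1}; idom=n1

idom(n8) = n1

Answer: n1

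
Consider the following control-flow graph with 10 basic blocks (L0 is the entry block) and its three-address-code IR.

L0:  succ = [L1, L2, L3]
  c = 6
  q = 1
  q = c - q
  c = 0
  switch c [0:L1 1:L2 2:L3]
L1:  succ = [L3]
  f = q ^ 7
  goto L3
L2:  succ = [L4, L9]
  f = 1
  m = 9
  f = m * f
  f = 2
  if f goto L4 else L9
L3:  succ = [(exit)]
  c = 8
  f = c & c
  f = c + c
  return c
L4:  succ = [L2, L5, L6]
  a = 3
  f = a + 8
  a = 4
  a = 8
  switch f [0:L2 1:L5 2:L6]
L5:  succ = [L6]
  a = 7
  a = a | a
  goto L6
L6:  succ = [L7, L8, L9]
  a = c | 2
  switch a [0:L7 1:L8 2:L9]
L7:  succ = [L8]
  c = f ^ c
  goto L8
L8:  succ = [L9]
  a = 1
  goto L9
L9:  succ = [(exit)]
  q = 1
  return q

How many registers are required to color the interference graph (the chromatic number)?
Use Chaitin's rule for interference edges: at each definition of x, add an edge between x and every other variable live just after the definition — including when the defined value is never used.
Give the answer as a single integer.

Per-block:
  L0 def {c,q} use ∅
  L1 def {f} use {q}
  L2 def {f,m} use ∅
  L3 def {c,f} use ∅
  L4 def {a,f} use ∅
  L5 def {a} use ∅
  L6 def {a} use {c}
  L7 def {c} use {c,f}
  L8 def {a} use ∅
  L9 def {q} use ∅

Backward fixpoint:
  L0: in=∅ out={c,q}
  L1: in={q} out=∅
  L2: in={c} out={c}
  L3: in=∅ out=∅
  L4: in={c} out={c,f}
  L5: in={c,f} out={c,f}
  L6: in={c,f} out={c,f}
  L7: in={c,f} out=∅
  L8: in=∅ out=∅
  L9: in=∅ out=∅

Conflict graph:
  a — {c,f}
  c — {a,f,m,q}
  f — {a,c,m}
  m — {c,f}
  q — {c}

Registers:
  lower bound: {a,c,f} mutually conflict ⇒ χ ≥ 3
  3-colouring: r0={c}  r1={f,q}  r2={a,m}
  χ = 3

Answer: 3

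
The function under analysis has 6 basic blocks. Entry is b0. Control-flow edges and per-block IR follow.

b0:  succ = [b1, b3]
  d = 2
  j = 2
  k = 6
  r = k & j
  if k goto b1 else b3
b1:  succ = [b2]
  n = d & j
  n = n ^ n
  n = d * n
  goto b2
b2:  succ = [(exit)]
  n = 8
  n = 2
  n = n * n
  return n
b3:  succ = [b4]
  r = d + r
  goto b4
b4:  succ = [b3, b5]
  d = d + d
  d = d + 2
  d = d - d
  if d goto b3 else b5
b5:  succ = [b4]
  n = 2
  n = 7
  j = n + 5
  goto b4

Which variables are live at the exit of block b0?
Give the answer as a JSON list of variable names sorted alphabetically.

Block summaries:
  b0: {d,j,k,r} / ∅
  b1: {n} / {d,j}
  b2: {n} / ∅
  b3: {r} / {d,r}
  b4: {d} / {d}
  b5: {j,n} / ∅

Liveness:
  b0: in=∅ out={d,j,r}
  b1: in={d,j} out=∅
  b2: in=∅ out=∅
  b3: in={d,r} out={d,r}
  b4: in={d,r} out={d,r}
  b5: in={d,r} out={d,r}

live-out(b0) = ["d", "j", "r"]

Answer: ["d", "j", "r"]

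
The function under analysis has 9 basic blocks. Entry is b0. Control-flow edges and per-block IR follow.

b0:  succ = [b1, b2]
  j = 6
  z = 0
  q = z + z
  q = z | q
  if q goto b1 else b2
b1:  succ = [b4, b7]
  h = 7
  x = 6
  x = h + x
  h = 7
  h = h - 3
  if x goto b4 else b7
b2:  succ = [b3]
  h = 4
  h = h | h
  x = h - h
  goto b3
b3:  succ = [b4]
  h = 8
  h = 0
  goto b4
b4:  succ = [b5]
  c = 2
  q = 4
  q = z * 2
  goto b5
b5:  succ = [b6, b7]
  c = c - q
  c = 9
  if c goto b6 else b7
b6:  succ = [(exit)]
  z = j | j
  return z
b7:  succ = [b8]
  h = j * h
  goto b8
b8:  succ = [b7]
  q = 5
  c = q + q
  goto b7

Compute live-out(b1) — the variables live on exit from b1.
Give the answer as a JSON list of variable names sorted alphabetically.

Block summaries:
  b0: def={j,q,z} ue=∅
  b1: def={h,x} ue=∅
  b2: def={h,x} ue=∅
  b3: def={h} ue=∅
  b4: def={c,q} ue={z}
  b5: def={c} ue={c,q}
  b6: def={z} ue={j}
  b7: def={h} ue={h,j}
  b8: def={c,q} ue=∅

Backward fixpoint:
  b0 li=∅ lo={j,z}
  b1 li={j,z} lo={h,j,z}
  b2 li={j,z} lo={j,z}
  b3 li={j,z} lo={h,j,z}
  b4 li={h,j,z} lo={c,h,j,q}
  b5 li={c,h,j,q} lo={h,j}
  b6 li={j} lo=∅
  b7 li={h,j} lo={h,j}
  b8 li={h,j} lo={h,j}

live-out(b1) = ["h", "j", "z"]

Answer: ["h", "j", "z"]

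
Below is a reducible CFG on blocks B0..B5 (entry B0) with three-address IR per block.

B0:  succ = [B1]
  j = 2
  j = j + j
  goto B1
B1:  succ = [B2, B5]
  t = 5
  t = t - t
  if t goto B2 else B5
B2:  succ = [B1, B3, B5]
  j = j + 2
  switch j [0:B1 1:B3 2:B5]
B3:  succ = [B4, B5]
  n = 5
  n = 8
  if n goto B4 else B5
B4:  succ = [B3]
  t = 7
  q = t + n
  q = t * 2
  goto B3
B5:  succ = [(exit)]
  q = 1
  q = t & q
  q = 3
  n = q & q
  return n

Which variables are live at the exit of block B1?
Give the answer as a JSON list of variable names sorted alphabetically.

Per-block:
  B0: {j} / ∅
  B1: {t} / ∅
  B2: {j} / {j}
  B3: {n} / ∅
  B4: {q,t} / {n}
  B5: {n,q} / {t}

Backward fixpoint:
  B0: in=∅ out={j}
  B1: in={j} out={j,t}
  B2: in={j,t} out={j,t}
  B3: in={t} out={n,t}
  B4: in={n} out={t}
  B5: in={t} out=∅

live-out(B1) = ["j", "t"]

Answer: ["j", "t"]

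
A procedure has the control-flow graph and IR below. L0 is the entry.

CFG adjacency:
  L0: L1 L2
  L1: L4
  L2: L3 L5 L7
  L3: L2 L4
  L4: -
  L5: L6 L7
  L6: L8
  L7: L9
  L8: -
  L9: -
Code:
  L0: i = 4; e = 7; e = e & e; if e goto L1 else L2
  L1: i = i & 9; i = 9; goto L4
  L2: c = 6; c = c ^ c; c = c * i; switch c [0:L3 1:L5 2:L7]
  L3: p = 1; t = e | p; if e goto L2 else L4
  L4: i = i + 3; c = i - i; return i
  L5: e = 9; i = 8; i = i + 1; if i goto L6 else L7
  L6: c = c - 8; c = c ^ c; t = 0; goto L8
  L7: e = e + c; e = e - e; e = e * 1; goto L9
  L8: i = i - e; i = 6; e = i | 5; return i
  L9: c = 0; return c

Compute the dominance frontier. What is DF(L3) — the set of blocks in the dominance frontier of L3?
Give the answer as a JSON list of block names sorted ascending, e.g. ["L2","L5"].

idom tree: L1←L0 L2←L0 L3←L2 L4←L0 L5←L2 L6←L5 L7←L2 L8←L6 L9←L7
Dom∩ at merges:
  L2: preds {L0,L3}: {L0} ∩ {L0,L2,L3} = {L0}; idom=L0
  L4: preds {L1,L3}: {L0,L1} ∩ {L0,L2,L3} = {L0}; idom=L0
  L7: preds {L2,L5}: {L0,L2} ∩ {L0,L2,L5} = {L0,L2}; idom=L2

DF walk-up:
  join L2 pred L0: · stop@L0
  join L2 pred L3: L3→L2 stop@L0
  join L4 pred L1: L1 stop@L0
  join L4 pred L3: L3→L2 stop@L0
  join L7 pred L2: · stop@L2
  join L7 pred L5: L5 stop@L2
  L0: DF=∅
  L1: DF={L4}
  L2: DF={L2,L4}
  L3: DF={L2,L4}
  L4: DF=∅
  L5: DF={L7}
  L6: DF=∅
  L7: DF=∅
  L8: DF=∅
  L9: DF=∅

DF(L3) = ["L2", "L4"]

Answer: ["L2", "L4"]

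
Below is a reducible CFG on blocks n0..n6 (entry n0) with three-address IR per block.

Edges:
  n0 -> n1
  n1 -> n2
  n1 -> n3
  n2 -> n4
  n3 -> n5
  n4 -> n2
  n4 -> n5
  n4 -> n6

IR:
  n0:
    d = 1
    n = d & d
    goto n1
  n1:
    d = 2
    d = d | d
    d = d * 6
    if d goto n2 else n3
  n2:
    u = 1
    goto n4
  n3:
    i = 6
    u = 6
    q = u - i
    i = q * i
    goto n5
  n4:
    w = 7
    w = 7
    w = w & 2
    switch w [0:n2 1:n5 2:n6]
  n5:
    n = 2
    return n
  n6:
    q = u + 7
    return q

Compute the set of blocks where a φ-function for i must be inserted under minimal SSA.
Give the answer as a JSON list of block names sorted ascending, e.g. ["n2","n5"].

idom tree: n1←n0 n2←n1 n3←n1 n4←n2 n5←n1 n6←n4
Join-block Dom:
  n2: preds {n1,n4}: {n0,n1} ∩ {n0,n1,n2,n4} = {n0,n1}; idom=n1
  n5: preds {n3,n4}: {n0,n1,n3} ∩ {n0,n1,n2,n4} = {n0,n1}; idom=n1

DF walk-up:
  join n2 pred n1: · stop@n1
  join n2 pred n4: n4→n2 stop@n1
  join n5 pred n3: n3 stop@n1
  join n5 pred n4: n4→n2 stop@n1
  n0 → ∅
  n1 → ∅
  n2 → {n2,n5}
  n3 → {n5}
  n4 → {n2,n5}
  n5 → ∅
  n6 → ∅

φ for i: defs {n3}
  DF⁺ = {n5}

Answer: ["n5"]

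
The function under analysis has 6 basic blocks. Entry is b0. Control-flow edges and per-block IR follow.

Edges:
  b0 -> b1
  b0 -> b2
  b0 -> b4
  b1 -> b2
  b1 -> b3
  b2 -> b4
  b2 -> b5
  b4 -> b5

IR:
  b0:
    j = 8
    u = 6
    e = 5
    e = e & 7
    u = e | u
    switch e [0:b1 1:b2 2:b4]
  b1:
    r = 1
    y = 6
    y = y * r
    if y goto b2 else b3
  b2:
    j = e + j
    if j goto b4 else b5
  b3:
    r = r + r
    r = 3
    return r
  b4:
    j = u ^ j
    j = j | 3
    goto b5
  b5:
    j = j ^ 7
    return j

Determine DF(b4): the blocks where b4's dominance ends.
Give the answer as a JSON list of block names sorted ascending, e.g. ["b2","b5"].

idom tree: b1←b0 b2←b0 b3←b1 b4←b0 b5←b0
Dom∩ at merges:
  b2: preds {b0,b1}: {b0} ∩ {b0,b1} = {b0}; idom=b0
  b4: preds {b0,b2}: {b0} ∩ {b0,b2} = {b0}; idom=b0
  b5: preds {b2,b4}: {b0,b2} ∩ {b0,b4} = {b0}; idom=b0

DF derivation:
  join b2 pred b0: · stop@b0
  join b2 pred b1: b1 stop@b0
  join b4 pred b0: · stop@b0
  join b4 pred b2: b2 stop@b0
  join b5 pred b2: b2 stop@b0
  join b5 pred b4: b4 stop@b0
  b0: DF=∅
  b1: DF={b2}
  b2: DF={b4,b5}
  b3: DF=∅
  b4: DF={b5}
  b5: DF=∅

DF(b4) = ["b5"]

Answer: ["b5"]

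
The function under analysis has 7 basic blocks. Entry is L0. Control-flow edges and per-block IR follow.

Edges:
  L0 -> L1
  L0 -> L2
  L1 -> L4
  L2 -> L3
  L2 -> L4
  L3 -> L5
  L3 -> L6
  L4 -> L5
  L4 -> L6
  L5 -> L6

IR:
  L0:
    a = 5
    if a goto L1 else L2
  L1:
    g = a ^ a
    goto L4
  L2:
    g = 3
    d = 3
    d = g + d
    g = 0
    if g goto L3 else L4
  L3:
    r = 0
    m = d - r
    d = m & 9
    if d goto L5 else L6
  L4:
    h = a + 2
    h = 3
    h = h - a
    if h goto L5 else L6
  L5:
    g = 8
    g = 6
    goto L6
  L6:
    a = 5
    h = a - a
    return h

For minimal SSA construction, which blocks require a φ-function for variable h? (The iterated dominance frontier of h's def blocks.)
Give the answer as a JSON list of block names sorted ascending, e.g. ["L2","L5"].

idom tree: L1←L0 L2←L0 L3←L2 L4←L0 L5←L0 L6←L0
Dom∩ at merges:
  L4: preds {L1,L2}: {L0,L1} ∩ {L0,L2} = {L0}; idom=L0
  L5: preds {L3,L4}: {L0,L2,L3} ∩ {L0,L4} = {L0}; idom=L0
  L6: preds {L3,L4,L5}: {L0,L2,L3} ∩ {L0,L4} ∩ {L0,L5} = {L0}; idom=L0

DF walk-up:
  join L4 pred L1: L1 stop@L0
  join L4 pred L2: L2 stop@L0
  join L5 pred L3: L3→L2 stop@L0
  join L5 pred L4: L4 stop@L0
  join L6 pred L3: L3→L2 stop@L0
  join L6 pred L4: L4 stop@L0
  join L6 pred L5: L5 stop@L0
  L0: DF=∅
  L1: DF={L4}
  L2: DF={L4,L5,L6}
  L3: DF={L5,L6}
  L4: DF={L5,L6}
  L5: DF={L6}
  L6: DF=∅

φ for h: defs {L4,L6}
  DF⁺ = {L5,L6}

Answer: ["L5", "L6"]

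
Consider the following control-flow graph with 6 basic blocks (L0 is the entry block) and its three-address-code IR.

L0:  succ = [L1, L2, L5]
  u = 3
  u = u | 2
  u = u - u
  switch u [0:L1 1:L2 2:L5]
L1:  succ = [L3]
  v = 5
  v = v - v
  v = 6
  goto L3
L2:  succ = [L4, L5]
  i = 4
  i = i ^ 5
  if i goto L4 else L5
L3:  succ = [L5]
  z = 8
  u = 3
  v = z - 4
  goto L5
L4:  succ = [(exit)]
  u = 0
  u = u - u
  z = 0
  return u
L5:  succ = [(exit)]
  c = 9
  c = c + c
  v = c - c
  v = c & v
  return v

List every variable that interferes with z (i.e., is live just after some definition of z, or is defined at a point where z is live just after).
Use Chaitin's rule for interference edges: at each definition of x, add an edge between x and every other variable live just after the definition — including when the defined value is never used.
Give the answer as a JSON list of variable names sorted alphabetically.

Block summaries:
  L0: {u} / ∅
  L1: {v} / ∅
  L2: {i} / ∅
  L3: {u,v,z} / ∅
  L4: {u,z} / ∅
  L5: {c,v} / ∅

Liveness:
  L0: in=∅ out=∅
  L1: in=∅ out=∅
  L2: in=∅ out=∅
  L3: in=∅ out=∅
  L4: in=∅ out=∅
  L5: in=∅ out=∅

Interference:
  c: {v}
  i: ∅
  u: {z}
  v: {c}
  z: {u}

N(z) = ["u"]

Answer: ["u"]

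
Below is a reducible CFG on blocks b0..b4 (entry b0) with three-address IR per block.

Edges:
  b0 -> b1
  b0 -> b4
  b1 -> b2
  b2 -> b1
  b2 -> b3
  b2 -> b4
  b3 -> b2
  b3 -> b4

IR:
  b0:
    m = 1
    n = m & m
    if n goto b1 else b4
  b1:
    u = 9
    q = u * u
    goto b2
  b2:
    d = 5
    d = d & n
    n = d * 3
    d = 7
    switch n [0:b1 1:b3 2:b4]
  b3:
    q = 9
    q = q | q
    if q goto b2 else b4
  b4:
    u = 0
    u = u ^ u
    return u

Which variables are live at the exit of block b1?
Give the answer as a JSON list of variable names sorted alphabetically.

Answer: ["n"]

Working:
def/use:
  b0 def {m,n} use ∅
  b1 def {q,u} use ∅
  b2 def {d,n} use {n}
  b3 def {q} use ∅
  b4 def {u} use ∅

Live sets:
  live b0: ∅→{n}
  live b1: {n}→{n}
  live b2: {n}→{n}
  live b3: {n}→{n}
  live b4: ∅→∅

live-out(b1) = ["n"]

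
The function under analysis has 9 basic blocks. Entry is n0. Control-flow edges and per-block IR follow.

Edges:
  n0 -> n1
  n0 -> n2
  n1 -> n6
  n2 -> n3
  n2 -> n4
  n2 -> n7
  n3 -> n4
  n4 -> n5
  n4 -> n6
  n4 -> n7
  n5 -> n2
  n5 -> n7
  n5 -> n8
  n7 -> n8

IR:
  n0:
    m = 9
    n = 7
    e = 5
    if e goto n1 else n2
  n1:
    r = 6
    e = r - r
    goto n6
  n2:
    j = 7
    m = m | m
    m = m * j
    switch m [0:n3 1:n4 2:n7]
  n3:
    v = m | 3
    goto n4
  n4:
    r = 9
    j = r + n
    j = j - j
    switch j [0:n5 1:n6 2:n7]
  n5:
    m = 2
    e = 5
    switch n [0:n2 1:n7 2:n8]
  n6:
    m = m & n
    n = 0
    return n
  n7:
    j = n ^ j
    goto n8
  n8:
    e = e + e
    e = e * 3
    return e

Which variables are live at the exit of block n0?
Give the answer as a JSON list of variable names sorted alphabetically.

Answer: ["e", "m", "n"]

Analysis:
def/use:
  n0: def={e,m,n} ue=∅
  n1: def={e,r} ue=∅
  n2: def={j,m} ue={m}
  n3: def={v} ue={m}
  n4: def={j,r} ue={n}
  n5: def={e,m} ue={n}
  n6: def={m,n} ue={m,n}
  n7: def={j} ue={j,n}
  n8: def={e} ue={e}

Liveness:
  n0 li=∅ lo={e,m,n}
  n1 li={m,n} lo={m,n}
  n2 li={e,m,n} lo={e,j,m,n}
  n3 li={e,m,n} lo={e,m,n}
  n4 li={e,m,n} lo={e,j,m,n}
  n5 li={j,n} lo={e,j,m,n}
  n6 li={m,n} lo=∅
  n7 li={e,j,n} lo={e}
  n8 li={e} lo=∅

live-out(n0) = ["e", "m", "n"]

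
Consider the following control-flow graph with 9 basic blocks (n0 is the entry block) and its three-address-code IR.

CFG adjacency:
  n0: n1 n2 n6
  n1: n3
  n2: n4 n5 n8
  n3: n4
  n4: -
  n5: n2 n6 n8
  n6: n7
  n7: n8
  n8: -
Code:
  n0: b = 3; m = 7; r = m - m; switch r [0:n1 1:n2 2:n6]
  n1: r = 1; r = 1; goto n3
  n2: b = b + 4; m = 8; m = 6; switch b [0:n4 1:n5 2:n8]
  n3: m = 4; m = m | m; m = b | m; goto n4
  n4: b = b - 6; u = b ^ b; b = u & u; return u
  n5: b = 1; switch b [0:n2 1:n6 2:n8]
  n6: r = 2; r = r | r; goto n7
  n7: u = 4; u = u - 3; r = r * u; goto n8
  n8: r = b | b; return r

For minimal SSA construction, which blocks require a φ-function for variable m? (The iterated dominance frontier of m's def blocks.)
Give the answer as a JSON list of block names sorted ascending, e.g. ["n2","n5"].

idom tree: n1←n0 n2←n0 n3←n1 n4←n0 n5←n2 n6←n0 n7←n6 n8←n0
Dom∩ at merges:
  n2: preds {n0,n5}: {n0} ∩ {n0,n2,n5} = {n0}; idom=n0
  n4: preds {n2,n3}: {n0,n2} ∩ {n0,n1,n3} = {n0}; idom=n0
  n6: preds {n0,n5}: {n0} ∩ {n0,n2,n5} = {n0}; idom=n0
  n8: preds {n2,n5,n7}: {n0,n2} ∩ {n0,n2,n5} ∩ {n0,n6,n7} = {n0}; idom=n0

Frontier:
  n2←n0: walk · to n0
  n2←n5: walk n5→n2 to n0
  n4←n2: walk n2 to n0
  n4←n3: walk n3→n1 to n0
  n6←n0: walk · to n0
  n6←n5: walk n5→n2 to n0
  n8←n2: walk n2 to n0
  n8←n5: walk n5→n2 to n0
  n8←n7: walk n7→n6 to n0
  n0: DF=∅
  n1: DF={n4}
  n2: DF={n2,n4,n6,n8}
  n3: DF={n4}
  n4: DF=∅
  n5: DF={n2,n6,n8}
  n6: DF={n8}
  n7: DF={n8}
  n8: DF=∅

φ for m: defs {n0,n2,n3}
  DF⁺ = {n2,n4,n6,n8}

Answer: ["n2", "n4", "n6", "n8"]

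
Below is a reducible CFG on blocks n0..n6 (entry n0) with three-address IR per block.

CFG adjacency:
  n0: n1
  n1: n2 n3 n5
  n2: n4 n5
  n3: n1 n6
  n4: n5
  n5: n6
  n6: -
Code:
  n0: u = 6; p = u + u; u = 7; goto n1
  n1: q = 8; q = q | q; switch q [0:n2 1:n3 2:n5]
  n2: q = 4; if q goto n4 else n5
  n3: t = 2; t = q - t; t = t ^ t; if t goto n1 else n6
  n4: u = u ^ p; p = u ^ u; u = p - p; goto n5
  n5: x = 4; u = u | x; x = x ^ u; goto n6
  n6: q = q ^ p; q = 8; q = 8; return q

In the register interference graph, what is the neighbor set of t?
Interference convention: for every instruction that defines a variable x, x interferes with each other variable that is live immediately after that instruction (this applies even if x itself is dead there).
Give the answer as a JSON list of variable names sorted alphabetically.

Answer: ["p", "q", "u"]

Analysis:
Block summaries:
  n0: def={p,u} ue=∅
  n1: def={q} ue=∅
  n2: def={q} ue=∅
  n3: def={t} ue={q}
  n4: def={p,u} ue={p,u}
  n5: def={u,x} ue={u}
  n6: def={q} ue={p,q}

Liveness:
  n0: in=∅ out={p,u}
  n1: in={p,u} out={p,q,u}
  n2: in={p,u} out={p,q,u}
  n3: in={p,q,u} out={p,q,u}
  n4: in={p,q,u} out={p,q,u}
  n5: in={p,q,u} out={p,q}
  n6: in={p,q} out=∅

Interference:
  p↔{q,t,u,x}
  q↔{p,t,u,x}
  t↔{p,q,u}
  u↔{p,q,t,x}
  x↔{p,q,u}

N(t) = ["p", "q", "u"]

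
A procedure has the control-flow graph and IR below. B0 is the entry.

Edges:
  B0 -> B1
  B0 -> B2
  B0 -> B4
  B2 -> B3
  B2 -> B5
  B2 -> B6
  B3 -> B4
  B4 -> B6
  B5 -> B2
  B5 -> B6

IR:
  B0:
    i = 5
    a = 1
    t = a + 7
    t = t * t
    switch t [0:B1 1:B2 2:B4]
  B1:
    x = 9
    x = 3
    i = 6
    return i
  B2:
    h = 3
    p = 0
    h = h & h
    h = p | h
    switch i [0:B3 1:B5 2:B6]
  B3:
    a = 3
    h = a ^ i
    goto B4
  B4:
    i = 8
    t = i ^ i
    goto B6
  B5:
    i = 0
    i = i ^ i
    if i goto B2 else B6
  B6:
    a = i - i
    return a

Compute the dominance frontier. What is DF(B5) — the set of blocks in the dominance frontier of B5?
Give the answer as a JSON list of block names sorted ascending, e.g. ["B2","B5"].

idom tree: B1←B0 B2←B0 B3←B2 B4←B0 B5←B2 B6←B0
Join-block Dom:
  B2: preds {B0,B5}: {B0} ∩ {B0,B2,B5} = {B0}; idom=B0
  B4: preds {B0,B3}: {B0} ∩ {B0,B2,B3} = {B0}; idom=B0
  B6: preds {B2,B4,B5}: {B0,B2} ∩ {B0,B4} ∩ {B0,B2,B5} = {B0}; idom=B0

Frontier:
  B2←B0: walk · to B0
  B2←B5: walk B5→B2 to B0
  B4←B0: walk · to B0
  B4←B3: walk B3→B2 to B0
  B6←B2: walk B2 to B0
  B6←B4: walk B4 to B0
  B6←B5: walk B5→B2 to B0
  B0 → ∅
  B1 → ∅
  B2 → {B2,B4,B6}
  B3 → {B4}
  B4 → {B6}
  B5 → {B2,B6}
  B6 → ∅

DF(B5) = ["B2", "B6"]

Answer: ["B2", "B6"]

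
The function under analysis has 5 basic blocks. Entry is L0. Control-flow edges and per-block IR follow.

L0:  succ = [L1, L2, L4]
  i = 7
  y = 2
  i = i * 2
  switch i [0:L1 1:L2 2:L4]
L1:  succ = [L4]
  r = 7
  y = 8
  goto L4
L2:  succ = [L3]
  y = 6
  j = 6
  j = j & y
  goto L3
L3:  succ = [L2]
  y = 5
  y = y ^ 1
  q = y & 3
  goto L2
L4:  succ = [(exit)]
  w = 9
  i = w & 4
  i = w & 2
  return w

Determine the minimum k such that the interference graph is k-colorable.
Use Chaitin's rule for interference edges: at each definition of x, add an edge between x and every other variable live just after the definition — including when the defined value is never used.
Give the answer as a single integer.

Block summaries:
  L0 def {i,y} use ∅
  L1 def {r,y} use ∅
  L2 def {j,y} use ∅
  L3 def {q,y} use ∅
  L4 def {i,w} use ∅

Live sets:
  L0: in=∅ out=∅
  L1: in=∅ out=∅
  L2: in=∅ out=∅
  L3: in=∅ out=∅
  L4: in=∅ out=∅

Interfere edges:
  i: {w,y}
  j: {y}
  q: ∅
  r: ∅
  w: {i}
  y: {i,j}

Colouring:
  clique {i,w} ⇒ need ≥ 2
  2-colouring: c0={i,j,q,r}  c1={w,y}
  χ = 2

Answer: 2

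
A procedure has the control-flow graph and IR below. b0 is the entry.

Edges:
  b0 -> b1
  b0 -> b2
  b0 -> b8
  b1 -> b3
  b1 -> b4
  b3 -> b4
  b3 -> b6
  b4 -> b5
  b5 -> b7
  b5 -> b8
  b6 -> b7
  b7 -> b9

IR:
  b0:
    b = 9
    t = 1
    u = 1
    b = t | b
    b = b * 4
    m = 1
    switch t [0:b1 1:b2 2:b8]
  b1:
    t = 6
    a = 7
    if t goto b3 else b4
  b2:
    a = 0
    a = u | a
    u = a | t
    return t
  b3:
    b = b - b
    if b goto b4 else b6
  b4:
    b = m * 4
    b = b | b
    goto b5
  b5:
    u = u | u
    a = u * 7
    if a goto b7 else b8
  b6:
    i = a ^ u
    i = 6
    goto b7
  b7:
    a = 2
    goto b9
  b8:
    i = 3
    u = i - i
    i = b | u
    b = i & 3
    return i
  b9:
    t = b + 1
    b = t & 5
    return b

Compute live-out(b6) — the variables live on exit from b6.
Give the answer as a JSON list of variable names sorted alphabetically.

Block summaries:
  b0: {b,m,t,u} / ∅
  b1: {a,t} / ∅
  b2: {a,u} / {t,u}
  b3: {b} / {b}
  b4: {b} / {m}
  b5: {a,u} / {u}
  b6: {i} / {a,u}
  b7: {a} / ∅
  b8: {b,i,u} / {b}
  b9: {b,t} / {b}

Live sets:
  b0: in=∅ out={b,m,t,u}
  b1: in={b,m,u} out={a,b,m,u}
  b2: in={t,u} out=∅
  b3: in={a,b,m,u} out={a,b,m,u}
  b4: in={m,u} out={b,u}
  b5: in={b,u} out={b}
  b6: in={a,b,u} out={b}
  b7: in={b} out={b}
  b8: in={b} out=∅
  b9: in={b} out=∅

live-out(b6) = ["b"]

Answer: ["b"]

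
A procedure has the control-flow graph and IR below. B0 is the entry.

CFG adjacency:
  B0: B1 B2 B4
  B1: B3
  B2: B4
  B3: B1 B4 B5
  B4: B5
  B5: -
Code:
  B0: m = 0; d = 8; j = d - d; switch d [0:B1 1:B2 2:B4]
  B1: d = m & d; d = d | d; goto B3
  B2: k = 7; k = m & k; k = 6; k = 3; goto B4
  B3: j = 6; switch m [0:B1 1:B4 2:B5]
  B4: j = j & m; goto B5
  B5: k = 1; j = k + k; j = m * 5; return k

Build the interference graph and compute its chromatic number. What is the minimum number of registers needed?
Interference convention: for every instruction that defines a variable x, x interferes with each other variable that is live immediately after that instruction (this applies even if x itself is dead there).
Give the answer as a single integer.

Answer: 3

Analysis:
def/use:
  B0: {d,j,m} / ∅
  B1: {d} / {d,m}
  B2: {k} / {m}
  B3: {j} / {m}
  B4: {j} / {j,m}
  B5: {j,k} / {m}

Live sets:
  B0: in=∅ out={d,j,m}
  B1: in={d,m} out={d,m}
  B2: in={j,m} out={j,m}
  B3: in={d,m} out={d,j,m}
  B4: in={j,m} out={m}
  B5: in={m} out=∅

Interfere edges:
  d: {j,m}
  j: {d,k,m}
  k: {j,m}
  m: {d,j,k}

Chromatic number:
  clique {d,j,m} ⇒ need ≥ 3
  3-colouring: c0={j}  c1={m}  c2={d,k}
  χ = 3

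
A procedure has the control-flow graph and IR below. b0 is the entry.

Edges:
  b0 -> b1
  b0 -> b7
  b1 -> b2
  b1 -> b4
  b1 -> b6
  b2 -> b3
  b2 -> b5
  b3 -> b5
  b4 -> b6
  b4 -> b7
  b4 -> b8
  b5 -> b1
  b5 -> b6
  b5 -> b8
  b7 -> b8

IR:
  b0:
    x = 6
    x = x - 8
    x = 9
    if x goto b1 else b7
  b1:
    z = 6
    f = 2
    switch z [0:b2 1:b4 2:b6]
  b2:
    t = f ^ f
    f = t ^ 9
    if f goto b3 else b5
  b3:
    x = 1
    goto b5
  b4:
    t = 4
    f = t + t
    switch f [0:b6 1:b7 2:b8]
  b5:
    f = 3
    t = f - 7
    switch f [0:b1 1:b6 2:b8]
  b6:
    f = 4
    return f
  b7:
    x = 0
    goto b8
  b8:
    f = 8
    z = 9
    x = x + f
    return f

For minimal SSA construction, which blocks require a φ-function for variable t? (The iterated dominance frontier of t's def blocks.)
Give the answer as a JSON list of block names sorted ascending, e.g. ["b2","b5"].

idom tree: b1←b0 b2←b1 b3←b2 b4←b1 b5←b2 b6←b1 b7←b0 b8←b0
Dom∩ at merges:
  b1: preds {b0,b5}: {b0} ∩ {b0,b1,b2,b5} = {b0}; idom=b0
  b5: preds {b2,b3}: {b0,b1,b2} ∩ {b0,b1,b2,b3} = {b0,b1,b2}; idom=b2
  b6: preds {b1,b4,b5}: {b0,b1} ∩ {b0,b1,b4} ∩ {b0,b1,b2,b5} = {b0,b1}; idom=b1
  b7: preds {b0,b4}: {b0} ∩ {b0,b1,b4} = {b0}; idom=b0
  b8: preds {b4,b5,b7}: {b0,b1,b4} ∩ {b0,b1,b2,b5} ∩ {b0,b7} = {b0}; idom=b0

DF walk-up:
  join b1 pred b0: · stop@b0
  join b1 pred b5: b5→b2→b1 stop@b0
  join b5 pred b2: · stop@b2
  join b5 pred b3: b3 stop@b2
  join b6 pred b1: · stop@b1
  join b6 pred b4: b4 stop@b1
  join b6 pred b5: b5→b2 stop@b1
  join b7 pred b0: · stop@b0
  join b7 pred b4: b4→b1 stop@b0
  join b8 pred b4: b4→b1 stop@b0
  join b8 pred b5: b5→b2→b1 stop@b0
  join b8 pred b7: b7 stop@b0
  DF(b0)=∅
  DF(b1)={b1,b7,b8}
  DF(b2)={b1,b6,b8}
  DF(b3)={b5}
  DF(b4)={b6,b7,b8}
  DF(b5)={b1,b6,b8}
  DF(b6)=∅
  DF(b7)={b8}
  DF(b8)=∅

φ for t: defs {b2,b4,b5}
  DF⁺ = {b1,b6,b7,b8}

Answer: ["b1", "b6", "b7", "b8"]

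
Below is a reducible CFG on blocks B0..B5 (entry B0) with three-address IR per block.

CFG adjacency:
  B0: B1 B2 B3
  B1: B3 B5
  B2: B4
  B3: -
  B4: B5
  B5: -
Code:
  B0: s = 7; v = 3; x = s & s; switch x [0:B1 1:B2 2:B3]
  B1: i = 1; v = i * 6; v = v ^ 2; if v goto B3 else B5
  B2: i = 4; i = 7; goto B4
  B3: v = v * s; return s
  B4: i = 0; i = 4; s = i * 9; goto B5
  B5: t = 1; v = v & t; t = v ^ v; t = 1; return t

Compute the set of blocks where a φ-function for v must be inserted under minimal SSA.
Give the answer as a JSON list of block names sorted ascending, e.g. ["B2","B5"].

Answer: ["B3", "B5"]

Analysis:
idom tree: B1←B0 B2←B0 B3←B0 B4←B2 B5←B0
Dom∩ at merges:
  B3: preds {B0,B1}: {B0} ∩ {B0,B1} = {B0}; idom=B0
  B5: preds {B1,B4}: {B0,B1} ∩ {B0,B2,B4} = {B0}; idom=B0

DF walk-up:
  join B3 pred B0: · stop@B0
  join B3 pred B1: B1 stop@B0
  join B5 pred B1: B1 stop@B0
  join B5 pred B4: B4→B2 stop@B0
  DF(B0)=∅
  DF(B1)={B3,B5}
  DF(B2)={B5}
  DF(B3)=∅
  DF(B4)={B5}
  DF(B5)=∅

φ for v: defs {B0,B1,B3,B5}
  DF⁺ = {B3,B5}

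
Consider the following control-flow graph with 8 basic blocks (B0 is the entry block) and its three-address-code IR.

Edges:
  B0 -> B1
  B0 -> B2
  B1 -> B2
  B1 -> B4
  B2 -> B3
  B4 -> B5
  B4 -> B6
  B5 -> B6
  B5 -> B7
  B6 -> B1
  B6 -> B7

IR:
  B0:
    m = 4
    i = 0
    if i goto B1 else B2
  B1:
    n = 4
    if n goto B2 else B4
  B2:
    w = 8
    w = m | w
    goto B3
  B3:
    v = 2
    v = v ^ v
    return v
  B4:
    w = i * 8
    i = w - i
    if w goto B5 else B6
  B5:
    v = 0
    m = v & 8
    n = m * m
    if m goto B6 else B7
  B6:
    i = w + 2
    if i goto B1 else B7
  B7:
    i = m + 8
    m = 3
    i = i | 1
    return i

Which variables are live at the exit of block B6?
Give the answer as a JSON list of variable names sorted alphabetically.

Answer: ["i", "m"]

Derivation:
Per-block:
  B0: {i,m} / ∅
  B1: {n} / ∅
  B2: {w} / {m}
  B3: {v} / ∅
  B4: {i,w} / {i}
  B5: {m,n,v} / ∅
  B6: {i} / {w}
  B7: {i,m} / {m}

Liveness:
  live B0: ∅→{i,m}
  live B1: {i,m}→{i,m}
  live B2: {m}→∅
  live B3: ∅→∅
  live B4: {i,m}→{m,w}
  live B5: {w}→{m,w}
  live B6: {m,w}→{i,m}
  live B7: {m}→∅

live-out(B6) = ["i", "m"]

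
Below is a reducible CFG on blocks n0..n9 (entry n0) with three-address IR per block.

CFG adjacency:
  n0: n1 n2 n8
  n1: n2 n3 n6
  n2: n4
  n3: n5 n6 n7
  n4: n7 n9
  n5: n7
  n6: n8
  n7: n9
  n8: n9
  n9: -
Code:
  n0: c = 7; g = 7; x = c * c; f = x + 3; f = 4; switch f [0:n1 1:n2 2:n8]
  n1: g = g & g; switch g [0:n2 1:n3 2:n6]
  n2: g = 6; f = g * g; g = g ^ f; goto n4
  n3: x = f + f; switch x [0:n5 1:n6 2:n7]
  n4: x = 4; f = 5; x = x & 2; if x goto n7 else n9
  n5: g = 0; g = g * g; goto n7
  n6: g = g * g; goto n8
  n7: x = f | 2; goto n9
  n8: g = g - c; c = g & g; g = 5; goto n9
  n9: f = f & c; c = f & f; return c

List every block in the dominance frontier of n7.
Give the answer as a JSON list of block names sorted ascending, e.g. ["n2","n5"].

Answer: ["n9"]

Working:
idom tree: n1←n0 n2←n0 n3←n1 n4←n2 n5←n3 n6←n1 n7←n0 n8←n0 n9←n0
Dom∩ at merges:
  n2: preds {n0,n1}: {n0} ∩ {n0,n1} = {n0}; idom=n0
  n6: preds {n1,n3}: {n0,n1} ∩ {n0,n1,n3} = {n0,n1}; idom=n1
  n7: preds {n3,n4,n5}: {n0,n1,n3} ∩ {n0,n2,n4} ∩ {n0,n1,n3,n5} = {n0}; idom=n0
  n8: preds {n0,n6}: {n0} ∩ {n0,n1,n6} = {n0}; idom=n0
  n9: preds {n4,n7,n8}: {n0,n2,n4} ∩ {n0,n7} ∩ {n0,n8} = {n0}; idom=n0

DF walk-up:
  join n2 pred n0: · stop@n0
  join n2 pred n1: n1 stop@n0
  join n6 pred n1: · stop@n1
  join n6 pred n3: n3 stop@n1
  join n7 pred n3: n3→n1 stop@n0
  join n7 pred n4: n4→n2 stop@n0
  join n7 pred n5: n5→n3→n1 stop@n0
  join n8 pred n0: · stop@n0
  join n8 pred n6: n6→n1 stop@n0
  join n9 pred n4: n4→n2 stop@n0
  join n9 pred n7: n7 stop@n0
  join n9 pred n8: n8 stop@n0
  n0 → ∅
  n1 → {n2,n7,n8}
  n2 → {n7,n9}
  n3 → {n6,n7}
  n4 → {n7,n9}
  n5 → {n7}
  n6 → {n8}
  n7 → {n9}
  n8 → {n9}
  n9 → ∅

DF(n7) = ["n9"]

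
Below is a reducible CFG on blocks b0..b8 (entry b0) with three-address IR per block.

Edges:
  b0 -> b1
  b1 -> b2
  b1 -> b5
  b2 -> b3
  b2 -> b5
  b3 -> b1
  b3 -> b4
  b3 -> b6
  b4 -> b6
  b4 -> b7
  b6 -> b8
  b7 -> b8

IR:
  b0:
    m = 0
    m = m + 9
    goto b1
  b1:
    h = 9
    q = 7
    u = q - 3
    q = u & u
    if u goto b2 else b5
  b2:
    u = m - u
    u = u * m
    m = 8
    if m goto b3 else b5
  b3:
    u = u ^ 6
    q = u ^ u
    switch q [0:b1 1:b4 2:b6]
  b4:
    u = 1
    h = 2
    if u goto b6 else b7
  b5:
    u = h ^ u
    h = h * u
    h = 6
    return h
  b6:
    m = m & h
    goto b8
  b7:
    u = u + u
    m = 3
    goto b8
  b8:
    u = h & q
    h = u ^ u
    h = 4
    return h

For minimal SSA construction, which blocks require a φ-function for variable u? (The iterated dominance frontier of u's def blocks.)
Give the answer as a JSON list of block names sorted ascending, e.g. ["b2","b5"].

idom tree: b1←b0 b2←b1 b3←b2 b4←b3 b5←b1 b6←b3 b7←b4 b8←b3
Join-block Dom:
  b1: preds {b0,b3}: {b0} ∩ {b0,b1,b2,b3} = {b0}; idom=b0
  b5: preds {b1,b2}: {b0,b1} ∩ {b0,b1,b2} = {b0,b1}; idom=b1
  b6: preds {b3,b4}: {b0,b1,b2,b3} ∩ {b0,b1,b2,b3,b4} = {b0,b1,b2,b3}; idom=b3
  b8: preds {b6,b7}: {b0,b1,b2,b3,b6} ∩ {b0,b1,b2,b3,b4,b7} = {b0,b1,b2,b3}; idom=b3

DF derivation:
  b1←b0: walk · to b0
  b1←b3: walk b3→b2→b1 to b0
  b5←b1: walk · to b1
  b5←b2: walk b2 to b1
  b6←b3: walk · to b3
  b6←b4: walk b4 to b3
  b8←b6: walk b6 to b3
  b8←b7: walk b7→b4 to b3
  DF(b0)=∅
  DF(b1)={b1}
  DF(b2)={b1,b5}
  DF(b3)={b1}
  DF(b4)={b6,b8}
  DF(b5)=∅
  DF(b6)={b8}
  DF(b7)={b8}
  DF(b8)=∅

φ for u: defs {b1,b2,b3,b4,b5,b7,b8}
  DF⁺ = {b1,b5,b6,b8}

Answer: ["b1", "b5", "b6", "b8"]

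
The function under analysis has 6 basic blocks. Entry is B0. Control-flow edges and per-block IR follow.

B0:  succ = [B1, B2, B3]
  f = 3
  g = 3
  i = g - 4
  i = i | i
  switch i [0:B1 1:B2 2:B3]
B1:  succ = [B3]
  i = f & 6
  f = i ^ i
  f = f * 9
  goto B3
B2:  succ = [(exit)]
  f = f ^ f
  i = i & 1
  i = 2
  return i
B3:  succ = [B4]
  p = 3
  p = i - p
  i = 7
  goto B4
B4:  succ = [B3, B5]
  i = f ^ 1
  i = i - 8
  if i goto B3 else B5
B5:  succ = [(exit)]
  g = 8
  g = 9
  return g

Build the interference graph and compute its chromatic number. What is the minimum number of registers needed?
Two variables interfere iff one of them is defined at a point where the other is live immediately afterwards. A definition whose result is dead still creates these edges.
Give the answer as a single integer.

Per-block:
  B0: def={f,g,i} ue=∅
  B1: def={f,i} ue={f}
  B2: def={f,i} ue={f,i}
  B3: def={i,p} ue={i}
  B4: def={i} ue={f}
  B5: def={g} ue=∅

Live sets:
  B0 li=∅ lo={f,i}
  B1 li={f} lo={f,i}
  B2 li={f,i} lo=∅
  B3 li={f,i} lo={f}
  B4 li={f} lo={f,i}
  B5 li=∅ lo=∅

Interference:
  f — {g,i,p}
  g — {f}
  i — {f,p}
  p — {f,i}

Chromatic number:
  {f,i,p} pairwise interfere (3-clique) ⇒ χ ≥ 3
  3-colouring: c0={f}  c1={g,i}  c2={p}
  χ = 3

Answer: 3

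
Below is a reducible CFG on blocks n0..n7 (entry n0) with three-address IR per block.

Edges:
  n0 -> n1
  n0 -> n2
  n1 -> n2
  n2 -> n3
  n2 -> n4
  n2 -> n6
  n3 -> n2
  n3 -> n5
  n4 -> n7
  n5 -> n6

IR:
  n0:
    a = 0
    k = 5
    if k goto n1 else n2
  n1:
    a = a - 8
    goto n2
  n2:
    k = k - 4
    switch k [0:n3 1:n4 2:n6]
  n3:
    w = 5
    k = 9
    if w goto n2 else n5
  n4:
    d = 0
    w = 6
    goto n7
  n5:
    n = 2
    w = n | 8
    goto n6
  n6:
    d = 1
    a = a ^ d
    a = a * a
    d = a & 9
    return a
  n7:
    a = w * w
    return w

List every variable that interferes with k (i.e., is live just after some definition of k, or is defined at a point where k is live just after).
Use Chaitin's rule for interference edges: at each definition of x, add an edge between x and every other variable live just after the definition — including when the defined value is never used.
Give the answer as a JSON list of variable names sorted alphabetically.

Block summaries:
  n0: {a,k} / ∅
  n1: {a} / {a}
  n2: {k} / {k}
  n3: {k,w} / ∅
  n4: {d,w} / ∅
  n5: {n,w} / ∅
  n6: {a,d} / {a}
  n7: {a} / {w}

Backward fixpoint:
  n0 li=∅ lo={a,k}
  n1 li={a,k} lo={a,k}
  n2 li={a,k} lo={a}
  n3 li={a} lo={a,k}
  n4 li=∅ lo={w}
  n5 li={a} lo={a}
  n6 li={a} lo=∅
  n7 li={w} lo=∅

Conflict graph:
  a↔{d,k,n,w}
  d↔{a}
  k↔{a,w}
  n↔{a}
  w↔{a,k}

N(k) = ["a", "w"]

Answer: ["a", "w"]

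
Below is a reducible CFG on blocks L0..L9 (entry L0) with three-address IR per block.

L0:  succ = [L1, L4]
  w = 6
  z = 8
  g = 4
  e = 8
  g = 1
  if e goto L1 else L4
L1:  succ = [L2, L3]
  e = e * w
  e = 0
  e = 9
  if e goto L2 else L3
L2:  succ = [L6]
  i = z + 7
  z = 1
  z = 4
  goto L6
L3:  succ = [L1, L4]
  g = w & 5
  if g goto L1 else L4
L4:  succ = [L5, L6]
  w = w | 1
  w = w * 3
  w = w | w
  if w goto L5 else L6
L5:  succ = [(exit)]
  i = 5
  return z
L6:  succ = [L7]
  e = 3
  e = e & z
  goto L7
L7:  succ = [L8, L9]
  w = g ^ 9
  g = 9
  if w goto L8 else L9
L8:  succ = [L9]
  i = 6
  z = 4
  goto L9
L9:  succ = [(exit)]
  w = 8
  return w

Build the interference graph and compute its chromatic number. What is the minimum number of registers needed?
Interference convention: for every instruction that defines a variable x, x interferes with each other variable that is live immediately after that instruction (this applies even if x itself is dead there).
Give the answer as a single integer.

Answer: 4

Derivation:
Per-block:
  L0: {e,g,w,z} / ∅
  L1: {e} / {e,w}
  L2: {i,z} / {z}
  L3: {g} / {w}
  L4: {w} / {w}
  L5: {i} / {z}
  L6: {e} / {z}
  L7: {g,w} / {g}
  L8: {i,z} / ∅
  L9: {w} / ∅

Backward fixpoint:
  live L0: ∅→{e,g,w,z}
  live L1: {e,g,w,z}→{e,g,w,z}
  live L2: {g,z}→{g,z}
  live L3: {e,w,z}→{e,g,w,z}
  live L4: {g,w,z}→{g,z}
  live L5: {z}→∅
  live L6: {g,z}→{g}
  live L7: {g}→∅
  live L8: ∅→∅
  live L9: ∅→∅

Conflict graph:
  e: {g,w,z}
  g: {e,i,w,z}
  i: {g,z}
  w: {e,g,z}
  z: {e,g,i,w}

Chromatic number:
  {e,g,w,z} pairwise interfere (4-clique) ⇒ χ ≥ 4
  4-colouring: c0={g}  c1={z}  c2={e,i}  c3={w}
  χ = 4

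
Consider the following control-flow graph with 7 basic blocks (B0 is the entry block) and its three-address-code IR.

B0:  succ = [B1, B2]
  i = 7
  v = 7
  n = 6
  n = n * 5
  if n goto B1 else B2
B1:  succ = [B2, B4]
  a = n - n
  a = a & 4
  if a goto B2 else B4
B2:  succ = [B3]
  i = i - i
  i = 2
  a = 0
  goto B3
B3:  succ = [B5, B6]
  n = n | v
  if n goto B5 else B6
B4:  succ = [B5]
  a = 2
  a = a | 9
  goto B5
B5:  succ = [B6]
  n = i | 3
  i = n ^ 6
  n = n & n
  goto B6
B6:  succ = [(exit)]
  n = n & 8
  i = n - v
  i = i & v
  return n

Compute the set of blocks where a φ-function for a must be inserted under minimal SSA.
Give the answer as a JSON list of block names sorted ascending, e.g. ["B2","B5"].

idom tree: B1←B0 B2←B0 B3←B2 B4←B1 B5←B0 B6←B0
Join-block Dom:
  B2: preds {B0,B1}: {B0} ∩ {B0,B1} = {B0}; idom=B0
  B5: preds {B3,B4}: {B0,B2,B3} ∩ {B0,B1,B4} = {B0}; idom=B0
  B6: preds {B3,B5}: {B0,B2,B3} ∩ {B0,B5} = {B0}; idom=B0

DF walk-up:
  join B2 pred B0: · stop@B0
  join B2 pred B1: B1 stop@B0
  join B5 pred B3: B3→B2 stop@B0
  join B5 pred B4: B4→B1 stop@B0
  join B6 pred B3: B3→B2 stop@B0
  join B6 pred B5: B5 stop@B0
  DF(B0)=∅
  DF(B1)={B2,B5}
  DF(B2)={B5,B6}
  DF(B3)={B5,B6}
  DF(B4)={B5}
  DF(B5)={B6}
  DF(B6)=∅

φ for a: defs {B1,B2,B4}
  DF⁺ = {B2,B5,B6}

Answer: ["B2", "B5", "B6"]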